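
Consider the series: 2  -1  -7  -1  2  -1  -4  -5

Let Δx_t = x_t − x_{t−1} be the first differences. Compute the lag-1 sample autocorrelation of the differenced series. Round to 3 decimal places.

-0.010

First differences Δx: -3, -6, 6, 3, -3, -3, -1
Mean of differences = -1.0000
Numerator Σ(Δx_t−Δx̄)(Δx_{t+1}−Δx̄) = -1.0000
Denominator Σ(Δx_t−Δx̄)² = 102.0000
r_1(Δx) = -1.0000 / 102.0000 = -0.010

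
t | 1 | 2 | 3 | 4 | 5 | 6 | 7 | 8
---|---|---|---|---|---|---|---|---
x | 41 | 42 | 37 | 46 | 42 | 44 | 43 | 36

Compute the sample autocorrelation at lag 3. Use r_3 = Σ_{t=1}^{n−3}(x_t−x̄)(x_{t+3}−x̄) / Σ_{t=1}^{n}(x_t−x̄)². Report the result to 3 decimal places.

-0.109

Mean x̄ = (41 + 42 + 37 + 46 + 42 + 44 + 43 + 36)/8 = 41.3750
Deviations from mean: -0.3750, 0.6250, -4.3750, 4.6250, 0.6250, 2.6250, 1.6250, -5.3750
Numerator Σ_{t=1}^{5}(x_t−x̄)(x_{t+3}−x̄) = -8.6719
Denominator Σ(x_t−x̄)² = 79.8750
r_3 = -8.6719 / 79.8750 = -0.109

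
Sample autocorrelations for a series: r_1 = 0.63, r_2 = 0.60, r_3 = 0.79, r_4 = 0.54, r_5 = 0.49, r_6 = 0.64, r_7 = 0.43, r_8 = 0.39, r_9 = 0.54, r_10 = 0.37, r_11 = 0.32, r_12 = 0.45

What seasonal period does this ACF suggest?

The largest autocorrelation is r_3 = 0.79, with a weaker echo at lag 6 (0.64); the remaining lags stay at or below 0.63. The elevated value at lag 1 (0.63), dropping to 0.60 at lag 2, reflects decaying short-term dependence rather than seasonality.
The dominant spike at lag 3 indicates a seasonal period of 3.

3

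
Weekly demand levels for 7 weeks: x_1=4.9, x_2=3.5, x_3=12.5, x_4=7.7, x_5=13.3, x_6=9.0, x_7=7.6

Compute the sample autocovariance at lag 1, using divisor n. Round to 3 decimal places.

-0.944

Mean x̄ = (4.9 + 3.5 + 12.5 + 7.7 + 13.3 + 9.0 + 7.6)/7 = 8.3571
Deviations: -3.4571, -4.8571, 4.1429, -0.6571, 4.9429, 0.6429, -0.7571
Σ_{t=1}^{6}(x_t−x̄)(x_{t+1}−x̄) = -6.6104
γ_1 = -6.6104 / 7 = -0.944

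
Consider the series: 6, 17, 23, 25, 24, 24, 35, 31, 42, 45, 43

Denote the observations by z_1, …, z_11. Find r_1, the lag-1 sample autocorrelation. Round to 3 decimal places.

0.599

Mean z̄ = (6 + 17 + 23 + 25 + 24 + 24 + 35 + 31 + 42 + 45 + 43)/11 = 28.6364
Numerator Σ_{t=1}^{10}(z_t−z̄)(z_{t+1}−z̄) = 858.6860
Denominator Σ(z_t−z̄)² = 1434.5455
r_1 = 858.6860 / 1434.5455 = 0.599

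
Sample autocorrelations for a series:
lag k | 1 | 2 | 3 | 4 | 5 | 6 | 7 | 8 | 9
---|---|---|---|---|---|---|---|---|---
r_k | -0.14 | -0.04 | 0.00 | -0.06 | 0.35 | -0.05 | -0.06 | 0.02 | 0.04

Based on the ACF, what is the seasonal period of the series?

5

The largest autocorrelation is r_5 = 0.35; the remaining lags stay at or below 0.04.
The dominant spike at lag 5 indicates a seasonal period of 5.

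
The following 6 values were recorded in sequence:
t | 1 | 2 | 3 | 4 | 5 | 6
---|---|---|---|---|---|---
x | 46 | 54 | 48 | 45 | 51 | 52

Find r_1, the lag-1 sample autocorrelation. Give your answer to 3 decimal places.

-0.296

Mean x̄ = (46 + 54 + 48 + 45 + 51 + 52)/6 = 49.3333
Deviations from mean: -3.3333, 4.6667, -1.3333, -4.3333, 1.6667, 2.6667
Numerator Σ_{t=1}^{5}(x_t−x̄)(x_{t+1}−x̄) = -18.7778
Denominator Σ(x_t−x̄)² = 63.3333
r_1 = -18.7778 / 63.3333 = -0.296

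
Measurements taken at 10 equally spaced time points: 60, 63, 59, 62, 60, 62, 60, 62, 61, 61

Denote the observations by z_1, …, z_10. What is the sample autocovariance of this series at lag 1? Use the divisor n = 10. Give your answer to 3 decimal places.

-1.200

Mean z̄ = (60 + 63 + 59 + 62 + 60 + 62 + 60 + 62 + 61 + 61)/10 = 61.0000
Σ_{t=1}^{9}(z_t−z̄)(z_{t+1}−z̄) = -12.0000
γ_1 = -12.0000 / 10 = -1.200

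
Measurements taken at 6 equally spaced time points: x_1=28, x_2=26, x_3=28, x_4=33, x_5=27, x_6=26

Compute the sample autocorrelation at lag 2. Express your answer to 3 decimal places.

-0.588

Mean x̄ = (28 + 26 + 28 + 33 + 27 + 26)/6 = 28.0000
Deviations from mean: 0.0000, -2.0000, 0.0000, 5.0000, -1.0000, -2.0000
Numerator Σ_{t=1}^{4}(x_t−x̄)(x_{t+2}−x̄) = -20.0000
Denominator Σ(x_t−x̄)² = 34.0000
r_2 = -20.0000 / 34.0000 = -0.588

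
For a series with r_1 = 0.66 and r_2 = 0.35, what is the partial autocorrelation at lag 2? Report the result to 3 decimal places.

-0.152

φ_{22} = (r_2 − r_1²) / (1 − r_1²)
r_1² = (0.66)² = 0.4356
Numerator = 0.35 − 0.4356 = -0.0856; denominator = 1 − 0.4356 = 0.5644
φ_{22} = -0.0856 / 0.5644 = -0.152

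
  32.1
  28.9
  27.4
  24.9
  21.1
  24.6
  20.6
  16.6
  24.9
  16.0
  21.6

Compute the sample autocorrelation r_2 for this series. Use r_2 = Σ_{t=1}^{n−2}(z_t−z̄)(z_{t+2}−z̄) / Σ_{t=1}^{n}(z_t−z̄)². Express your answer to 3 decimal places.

0.317

Mean z̄ = (32.1 + 28.9 + 27.4 + 24.9 + 21.1 + 24.6 + 20.6 + 16.6 + 24.9 + 16.0 + 21.6)/11 = 23.5182
Numerator Σ_{t=1}^{9}(z_t−z̄)(z_{t+2}−z̄) = 77.7593
Denominator Σ(z_t−z̄)² = 245.0964
r_2 = 77.7593 / 245.0964 = 0.317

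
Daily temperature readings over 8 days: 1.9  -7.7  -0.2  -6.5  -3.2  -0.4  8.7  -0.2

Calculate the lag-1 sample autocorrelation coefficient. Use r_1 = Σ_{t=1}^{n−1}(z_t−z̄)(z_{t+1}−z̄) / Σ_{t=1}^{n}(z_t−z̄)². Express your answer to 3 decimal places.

Mean z̄ = (1.9 − 7.7 − 0.2 − 6.5 − 3.2 − 0.4 + 8.7 − 0.2)/8 = -0.9500
Σ(z_t−z̄)(z_{t+1}−z̄) = (-19.2375) + (-5.0625) + (-4.1625) + (12.4875) + (-1.2375) + (5.3075) + (7.2375) = -4.6675
Denominator Σ(z_t−z̄)² = 184.1000
r_1 = -4.6675 / 184.1000 = -0.025

-0.025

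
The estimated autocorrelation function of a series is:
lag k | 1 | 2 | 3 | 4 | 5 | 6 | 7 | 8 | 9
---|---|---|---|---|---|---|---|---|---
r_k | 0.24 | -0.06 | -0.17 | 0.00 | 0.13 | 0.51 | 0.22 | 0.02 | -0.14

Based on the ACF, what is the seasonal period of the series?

The largest autocorrelation is r_6 = 0.51; the remaining lags stay at or below 0.24.
The dominant spike at lag 6 indicates a seasonal period of 6.

6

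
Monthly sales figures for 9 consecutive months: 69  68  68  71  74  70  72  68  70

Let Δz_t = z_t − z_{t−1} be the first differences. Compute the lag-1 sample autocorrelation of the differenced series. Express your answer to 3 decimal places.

-0.459

First differences Δz: -1, 0, 3, 3, -4, 2, -4, 2
Mean of differences = 0.1250
Numerator Σ(Δz_t−Δz̄)(Δz_{t+1}−Δz̄) = -27.0156
Denominator Σ(Δz_t−Δz̄)² = 58.8750
r_1(Δz) = -27.0156 / 58.8750 = -0.459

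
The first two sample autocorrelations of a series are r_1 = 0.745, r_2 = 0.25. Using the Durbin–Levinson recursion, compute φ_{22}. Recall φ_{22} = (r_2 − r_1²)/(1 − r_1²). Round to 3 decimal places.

-0.685

φ_{22} = (r_2 − r_1²) / (1 − r_1²)
r_1² = (0.745)² = 0.555025
Numerator = 0.25 − 0.5550 = -0.3050; denominator = 1 − 0.5550 = 0.4450
φ_{22} = -0.3050 / 0.4450 = -0.685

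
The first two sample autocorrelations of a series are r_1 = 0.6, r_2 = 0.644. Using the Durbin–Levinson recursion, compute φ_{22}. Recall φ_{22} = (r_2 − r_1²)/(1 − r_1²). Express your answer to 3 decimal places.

φ_{22} = (r_2 − r_1²) / (1 − r_1²)
r_1² = (0.6)² = 0.36
Numerator = 0.644 − 0.3600 = 0.2840; denominator = 1 − 0.3600 = 0.6400
φ_{22} = 0.2840 / 0.6400 = 0.444

0.444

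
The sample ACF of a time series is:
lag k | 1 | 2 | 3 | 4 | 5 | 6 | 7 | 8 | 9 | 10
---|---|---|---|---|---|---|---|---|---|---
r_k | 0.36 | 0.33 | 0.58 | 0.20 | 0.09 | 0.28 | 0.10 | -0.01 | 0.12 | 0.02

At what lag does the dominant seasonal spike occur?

3

The largest autocorrelation is r_3 = 0.58; the remaining lags stay at or below 0.36. The elevated value at lag 1 (0.36), dropping to 0.33 at lag 2, reflects decaying short-term dependence rather than seasonality.
The dominant spike at lag 3 indicates a seasonal period of 3.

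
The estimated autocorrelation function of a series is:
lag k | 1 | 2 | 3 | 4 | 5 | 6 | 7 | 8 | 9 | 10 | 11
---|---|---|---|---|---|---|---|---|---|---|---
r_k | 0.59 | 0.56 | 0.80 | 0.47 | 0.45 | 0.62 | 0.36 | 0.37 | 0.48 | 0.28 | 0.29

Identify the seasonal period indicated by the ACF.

3

The largest autocorrelation is r_3 = 0.80, with a weaker echo at lag 6 (0.62); the remaining lags stay at or below 0.59. The elevated value at lag 1 (0.59), dropping to 0.56 at lag 2, reflects decaying short-term dependence rather than seasonality.
The dominant spike at lag 3 indicates a seasonal period of 3.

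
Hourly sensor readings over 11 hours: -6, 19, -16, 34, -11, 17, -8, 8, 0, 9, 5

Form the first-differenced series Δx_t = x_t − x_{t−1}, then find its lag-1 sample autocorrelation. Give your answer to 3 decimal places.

-0.911

First differences Δx: 25, -35, 50, -45, 28, -25, 16, -8, 9, -4
Mean of differences = 1.1000
Numerator Σ(Δx_t−Δx̄)(Δx_{t+1}−Δx̄) = -7461.2100
Denominator Σ(Δx_t−Δx̄)² = 8188.9000
r_1(Δx) = -7461.2100 / 8188.9000 = -0.911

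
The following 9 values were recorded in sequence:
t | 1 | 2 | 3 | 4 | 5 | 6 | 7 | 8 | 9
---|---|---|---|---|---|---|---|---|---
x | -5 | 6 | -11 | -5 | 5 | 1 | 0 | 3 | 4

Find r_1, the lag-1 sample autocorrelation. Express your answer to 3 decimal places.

-0.191

Mean x̄ = (-5 + 6 − 11 − 5 + 5 + 1 + 0 + 3 + 4)/9 = -0.2222
Numerator Σ_{t=1}^{8}(x_t−x̄)(x_{t+1}−x̄) = -49.2716
Denominator Σ(x_t−x̄)² = 257.5556
r_1 = -49.2716 / 257.5556 = -0.191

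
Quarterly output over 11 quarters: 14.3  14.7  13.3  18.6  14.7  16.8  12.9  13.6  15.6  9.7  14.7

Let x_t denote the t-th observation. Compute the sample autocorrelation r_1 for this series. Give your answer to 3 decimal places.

-0.262

Mean x̄ = (14.3 + 14.7 + 13.3 + 18.6 + 14.7 + 16.8 + 12.9 + 13.6 + 15.6 + 9.7 + 14.7)/11 = 14.4455
Numerator Σ_{t=1}^{10}(x_t−x̄)(x_{t+1}−x̄) = -13.4257
Denominator Σ(x_t−x̄)² = 51.2873
r_1 = -13.4257 / 51.2873 = -0.262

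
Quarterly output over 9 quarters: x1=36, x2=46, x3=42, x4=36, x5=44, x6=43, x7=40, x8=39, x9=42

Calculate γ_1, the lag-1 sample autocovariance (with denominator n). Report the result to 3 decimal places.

Mean x̄ = (36 + 46 + 42 + 36 + 44 + 43 + 40 + 39 + 42)/9 = 40.8889
Σ_{t=1}^{8}(x_t−x̄)(x_{t+1}−x̄) = -35.6790
γ_1 = -35.6790 / 9 = -3.964

-3.964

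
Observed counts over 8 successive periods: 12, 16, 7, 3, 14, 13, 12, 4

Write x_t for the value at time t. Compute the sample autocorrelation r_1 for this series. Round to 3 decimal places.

Mean x̄ = (12 + 16 + 7 + 3 + 14 + 13 + 12 + 4)/8 = 10.1250
Numerator Σ_{t=1}^{7}(x_t−x̄)(x_{t+1}−x̄) = -7.6406
Denominator Σ(x_t−x̄)² = 162.8750
r_1 = -7.6406 / 162.8750 = -0.047

-0.047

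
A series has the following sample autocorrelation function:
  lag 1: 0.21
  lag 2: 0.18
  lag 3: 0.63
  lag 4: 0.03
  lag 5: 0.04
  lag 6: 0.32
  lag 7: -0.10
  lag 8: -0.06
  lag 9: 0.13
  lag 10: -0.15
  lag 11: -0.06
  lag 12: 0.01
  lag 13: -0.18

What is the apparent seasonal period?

3

The largest autocorrelation is r_3 = 0.63, with a weaker echo at lag 6 (0.32); the remaining lags stay at or below 0.21. The elevated value at lag 1 (0.21), dropping to 0.18 at lag 2, reflects decaying short-term dependence rather than seasonality.
The dominant spike at lag 3 indicates a seasonal period of 3.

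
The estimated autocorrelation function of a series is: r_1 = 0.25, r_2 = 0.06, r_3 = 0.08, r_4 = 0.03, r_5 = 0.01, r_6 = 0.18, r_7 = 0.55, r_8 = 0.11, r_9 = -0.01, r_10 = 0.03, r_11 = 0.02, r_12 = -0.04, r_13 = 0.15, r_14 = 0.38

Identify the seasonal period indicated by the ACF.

The largest autocorrelation is r_7 = 0.55, with a weaker echo at lag 14 (0.38); the remaining lags stay at or below 0.25. The elevated value at lag 1 (0.25), dropping to 0.06 at lag 2, reflects decaying short-term dependence rather than seasonality.
The dominant spike at lag 7 indicates a seasonal period of 7.

7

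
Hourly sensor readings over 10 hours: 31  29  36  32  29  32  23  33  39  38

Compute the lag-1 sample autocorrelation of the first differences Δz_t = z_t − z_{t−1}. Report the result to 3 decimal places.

-0.368

First differences Δz: -2, 7, -4, -3, 3, -9, 10, 6, -1
Mean of differences = 0.7778
Numerator Σ(Δz_t−Δz̄)(Δz_{t+1}−Δz̄) = -110.3827
Denominator Σ(Δz_t−Δz̄)² = 299.5556
r_1(Δz) = -110.3827 / 299.5556 = -0.368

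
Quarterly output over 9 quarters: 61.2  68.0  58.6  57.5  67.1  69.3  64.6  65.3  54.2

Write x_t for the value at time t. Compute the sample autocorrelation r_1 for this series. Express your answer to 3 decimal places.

Mean x̄ = (61.2 + 68.0 + 58.6 + 57.5 + 67.1 + 69.3 + 64.6 + 65.3 + 54.2)/9 = 62.8667
Numerator Σ_{t=1}^{8}(x_t−x̄)(x_{t+1}−x̄) = -8.7644
Denominator Σ(x_t−x̄)² = 219.4800
r_1 = -8.7644 / 219.4800 = -0.040

-0.040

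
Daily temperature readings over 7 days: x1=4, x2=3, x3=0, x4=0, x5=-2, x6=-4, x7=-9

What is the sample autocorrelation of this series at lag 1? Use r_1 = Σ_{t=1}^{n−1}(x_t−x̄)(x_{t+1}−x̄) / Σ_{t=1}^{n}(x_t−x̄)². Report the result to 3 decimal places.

Mean x̄ = (4 + 3 + 0 + 0 − 2 − 4 − 9)/7 = -1.1429
Deviations from mean: 5.1429, 4.1429, 1.1429, 1.1429, -0.8571, -2.8571, -7.8571
Σ(x_t−x̄)(x_{t+1}−x̄) = (21.3061) + (4.7347) + (1.3061) + (-0.9796) + (2.4490) + (22.4490) = 51.2653
Denominator Σ(x_t−x̄)² = 116.8571
r_1 = 51.2653 / 116.8571 = 0.439

0.439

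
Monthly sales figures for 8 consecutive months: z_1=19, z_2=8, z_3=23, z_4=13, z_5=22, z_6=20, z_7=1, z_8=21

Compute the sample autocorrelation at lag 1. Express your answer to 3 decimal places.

Mean z̄ = (19 + 8 + 23 + 13 + 22 + 20 + 1 + 21)/8 = 15.8750
Deviations from mean: 3.1250, -7.8750, 7.1250, -2.8750, 6.1250, 4.1250, -14.8750, 5.1250
Σ(z_t−z̄)(z_{t+1}−z̄) = (-24.6094) + (-56.1094) + (-20.4844) + (-17.6094) + (25.2656) + (-61.3594) + (-76.2344) = -231.1406
Denominator Σ(z_t−z̄)² = 432.8750
r_1 = -231.1406 / 432.8750 = -0.534

-0.534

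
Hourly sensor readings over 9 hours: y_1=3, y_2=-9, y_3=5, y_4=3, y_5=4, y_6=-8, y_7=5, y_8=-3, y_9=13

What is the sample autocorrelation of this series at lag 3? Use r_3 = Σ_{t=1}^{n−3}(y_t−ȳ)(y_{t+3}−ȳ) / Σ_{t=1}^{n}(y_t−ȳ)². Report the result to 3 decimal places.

-0.445

Mean ȳ = (3 − 9 + 5 + 3 + 4 − 8 + 5 − 3 + 13)/9 = 1.4444
Σ(y_t−ȳ)(y_{t+3}−ȳ) = (2.4198) + (-26.6914) + (-33.5802) + (5.5309) + (-11.3580) + (-109.1358) = -172.8148
Denominator Σ(y_t−ȳ)² = 388.2222
r_3 = -172.8148 / 388.2222 = -0.445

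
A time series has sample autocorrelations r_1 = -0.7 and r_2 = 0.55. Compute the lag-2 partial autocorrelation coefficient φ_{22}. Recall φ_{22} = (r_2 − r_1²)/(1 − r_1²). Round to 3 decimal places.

φ_{22} = (r_2 − r_1²) / (1 − r_1²)
r_1² = (-0.7)² = 0.49
Numerator = 0.55 − 0.4900 = 0.0600; denominator = 1 − 0.4900 = 0.5100
φ_{22} = 0.0600 / 0.5100 = 0.118

0.118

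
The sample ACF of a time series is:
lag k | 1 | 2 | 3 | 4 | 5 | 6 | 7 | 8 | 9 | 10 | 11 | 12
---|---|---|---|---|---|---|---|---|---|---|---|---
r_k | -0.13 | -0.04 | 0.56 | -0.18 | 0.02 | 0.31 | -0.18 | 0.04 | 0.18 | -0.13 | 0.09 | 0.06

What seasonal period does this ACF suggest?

3

The largest autocorrelation is r_3 = 0.56, with weaker echoes at lags 6 (0.31) and 9 (0.18); the remaining lags stay at or below 0.09.
The dominant spike at lag 3 indicates a seasonal period of 3.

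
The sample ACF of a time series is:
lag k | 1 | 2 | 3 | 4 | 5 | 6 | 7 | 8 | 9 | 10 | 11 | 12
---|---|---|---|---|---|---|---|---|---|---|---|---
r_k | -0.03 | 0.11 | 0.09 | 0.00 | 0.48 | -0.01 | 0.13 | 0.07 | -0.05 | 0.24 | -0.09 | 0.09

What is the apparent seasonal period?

5

The largest autocorrelation is r_5 = 0.48, with a weaker echo at lag 10 (0.24); the remaining lags stay at or below 0.13.
The dominant spike at lag 5 indicates a seasonal period of 5.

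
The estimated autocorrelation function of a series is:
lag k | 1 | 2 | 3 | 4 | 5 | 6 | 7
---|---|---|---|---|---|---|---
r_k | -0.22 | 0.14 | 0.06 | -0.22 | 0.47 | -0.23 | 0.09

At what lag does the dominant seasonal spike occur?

The largest autocorrelation is r_5 = 0.47; the remaining lags stay at or below 0.14.
The dominant spike at lag 5 indicates a seasonal period of 5.

5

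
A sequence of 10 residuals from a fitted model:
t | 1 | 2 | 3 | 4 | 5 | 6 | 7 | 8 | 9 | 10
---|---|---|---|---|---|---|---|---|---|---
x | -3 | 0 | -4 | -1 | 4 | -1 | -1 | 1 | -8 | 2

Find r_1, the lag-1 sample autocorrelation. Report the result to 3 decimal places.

-0.399

Mean x̄ = (-3 + 0 − 4 − 1 + 4 − 1 − 1 + 1 − 8 + 2)/10 = -1.1000
Numerator Σ_{t=1}^{9}(x_t−x̄)(x_{t+1}−x̄) = -40.2100
Denominator Σ(x_t−x̄)² = 100.9000
r_1 = -40.2100 / 100.9000 = -0.399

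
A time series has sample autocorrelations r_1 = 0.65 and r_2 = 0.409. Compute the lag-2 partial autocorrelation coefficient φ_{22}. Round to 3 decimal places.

-0.023

φ_{22} = (r_2 − r_1²) / (1 − r_1²)
r_1² = (0.65)² = 0.4225
Numerator = 0.409 − 0.4225 = -0.0135; denominator = 1 − 0.4225 = 0.5775
φ_{22} = -0.0135 / 0.5775 = -0.023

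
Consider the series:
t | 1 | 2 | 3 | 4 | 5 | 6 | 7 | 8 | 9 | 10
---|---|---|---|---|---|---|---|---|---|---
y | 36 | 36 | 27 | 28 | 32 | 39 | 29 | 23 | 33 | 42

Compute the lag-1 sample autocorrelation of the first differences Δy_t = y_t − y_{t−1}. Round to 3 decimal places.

First differences Δy: 0, -9, 1, 4, 7, -10, -6, 10, 9
Mean of differences = 0.6667
Numerator Σ(Δy_t−Δȳ)(Δy_{t+1}−Δȳ) = 44.5556
Denominator Σ(Δy_t−Δȳ)² = 460.0000
r_1(Δy) = 44.5556 / 460.0000 = 0.097

0.097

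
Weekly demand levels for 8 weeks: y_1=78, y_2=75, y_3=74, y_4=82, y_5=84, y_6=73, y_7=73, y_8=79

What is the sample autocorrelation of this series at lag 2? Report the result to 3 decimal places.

-0.740

Mean ȳ = (78 + 75 + 74 + 82 + 84 + 73 + 73 + 79)/8 = 77.2500
Σ(y_t−ȳ)(y_{t+2}−ȳ) = (-2.4375) + (-10.6875) + (-21.9375) + (-20.1875) + (-28.6875) + (-7.4375) = -91.3750
Denominator Σ(y_t−ȳ)² = 123.5000
r_2 = -91.3750 / 123.5000 = -0.740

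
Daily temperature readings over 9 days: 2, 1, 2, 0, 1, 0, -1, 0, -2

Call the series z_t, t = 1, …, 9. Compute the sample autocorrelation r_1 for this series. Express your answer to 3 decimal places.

0.206

Mean z̄ = (2 + 1 + 2 + 0 + 1 + 0 − 1 + 0 − 2)/9 = 0.3333
Numerator Σ_{t=1}^{8}(z_t−z̄)(z_{t+1}−z̄) = 2.8889
Denominator Σ(z_t−z̄)² = 14.0000
r_1 = 2.8889 / 14.0000 = 0.206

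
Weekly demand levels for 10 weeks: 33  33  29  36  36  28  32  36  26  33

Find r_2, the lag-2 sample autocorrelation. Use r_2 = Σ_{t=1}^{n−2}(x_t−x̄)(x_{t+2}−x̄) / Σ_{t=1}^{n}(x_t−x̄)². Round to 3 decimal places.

-0.359

Mean x̄ = (33 + 33 + 29 + 36 + 36 + 28 + 32 + 36 + 26 + 33)/10 = 32.2000
Numerator Σ_{t=1}^{8}(x_t−x̄)(x_{t+2}−x̄) = -40.0800
Denominator Σ(x_t−x̄)² = 111.6000
r_2 = -40.0800 / 111.6000 = -0.359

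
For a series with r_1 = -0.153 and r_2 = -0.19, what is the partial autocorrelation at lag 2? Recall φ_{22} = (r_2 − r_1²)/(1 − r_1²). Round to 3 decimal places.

-0.219

φ_{22} = (r_2 − r_1²) / (1 − r_1²)
r_1² = (-0.153)² = 0.023409
Numerator = -0.19 − 0.0234 = -0.2134; denominator = 1 − 0.0234 = 0.9766
φ_{22} = -0.2134 / 0.9766 = -0.219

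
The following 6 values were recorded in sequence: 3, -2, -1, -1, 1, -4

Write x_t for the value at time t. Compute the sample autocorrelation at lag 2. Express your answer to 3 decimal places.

Mean x̄ = (3 − 2 − 1 − 1 + 1 − 4)/6 = -0.6667
Numerator Σ_{t=1}^{4}(x_t−x̄)(x_{t+2}−x̄) = -0.2222
Denominator Σ(x_t−x̄)² = 29.3333
r_2 = -0.2222 / 29.3333 = -0.008

-0.008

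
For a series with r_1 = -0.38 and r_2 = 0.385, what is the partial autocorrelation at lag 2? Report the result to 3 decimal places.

0.281

φ_{22} = (r_2 − r_1²) / (1 − r_1²)
r_1² = (-0.38)² = 0.1444
Numerator = 0.385 − 0.1444 = 0.2406; denominator = 1 − 0.1444 = 0.8556
φ_{22} = 0.2406 / 0.8556 = 0.281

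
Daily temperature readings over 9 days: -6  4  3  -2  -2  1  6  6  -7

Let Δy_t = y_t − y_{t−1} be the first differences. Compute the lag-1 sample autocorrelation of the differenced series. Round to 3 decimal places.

0.031

First differences Δy: 10, -1, -5, 0, 3, 5, 0, -13
Mean of differences = -0.1250
Numerator Σ(Δy_t−Δȳ)(Δy_{t+1}−Δȳ) = 10.2344
Denominator Σ(Δy_t−Δȳ)² = 328.8750
r_1(Δy) = 10.2344 / 328.8750 = 0.031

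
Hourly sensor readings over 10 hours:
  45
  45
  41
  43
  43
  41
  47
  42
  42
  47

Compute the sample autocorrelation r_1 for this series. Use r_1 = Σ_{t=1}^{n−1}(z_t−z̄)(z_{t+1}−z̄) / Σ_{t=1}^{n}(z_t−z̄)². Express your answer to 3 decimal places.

Mean z̄ = (45 + 45 + 41 + 43 + 43 + 41 + 47 + 42 + 42 + 47)/10 = 43.6000
Numerator Σ_{t=1}^{9}(z_t−z̄)(z_{t+1}−z̄) = -15.3600
Denominator Σ(z_t−z̄)² = 46.4000
r_1 = -15.3600 / 46.4000 = -0.331

-0.331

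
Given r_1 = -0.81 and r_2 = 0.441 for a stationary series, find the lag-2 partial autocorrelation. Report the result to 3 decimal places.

-0.625

φ_{22} = (r_2 − r_1²) / (1 − r_1²)
r_1² = (-0.81)² = 0.6561
Numerator = 0.441 − 0.6561 = -0.2151; denominator = 1 − 0.6561 = 0.3439
φ_{22} = -0.2151 / 0.3439 = -0.625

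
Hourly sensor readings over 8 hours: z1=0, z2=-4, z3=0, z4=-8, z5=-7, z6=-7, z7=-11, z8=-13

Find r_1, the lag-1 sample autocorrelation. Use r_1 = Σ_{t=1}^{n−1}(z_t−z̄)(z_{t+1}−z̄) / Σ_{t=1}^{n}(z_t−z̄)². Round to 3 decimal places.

Mean z̄ = (0 − 4 + 0 − 8 − 7 − 7 − 11 − 13)/8 = -6.2500
Σ(z_t−z̄)(z_{t+1}−z̄) = (14.0625) + (14.0625) + (-10.9375) + (1.3125) + (0.5625) + (3.5625) + (32.0625) = 54.6875
Denominator Σ(z_t−z̄)² = 155.5000
r_1 = 54.6875 / 155.5000 = 0.352

0.352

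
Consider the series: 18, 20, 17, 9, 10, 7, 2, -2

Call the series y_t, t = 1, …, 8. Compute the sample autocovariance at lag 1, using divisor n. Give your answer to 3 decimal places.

32.795

Mean ȳ = (18 + 20 + 17 + 9 + 10 + 7 + 2 − 2)/8 = 10.1250
Σ_{t=1}^{7}(y_t−ȳ)(y_{t+1}−ȳ) = 262.3594
γ_1 = 262.3594 / 8 = 32.795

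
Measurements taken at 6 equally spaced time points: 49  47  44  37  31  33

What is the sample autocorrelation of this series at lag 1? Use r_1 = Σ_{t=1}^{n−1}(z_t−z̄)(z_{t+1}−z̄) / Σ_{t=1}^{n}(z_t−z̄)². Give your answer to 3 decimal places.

0.594

Mean z̄ = (49 + 47 + 44 + 37 + 31 + 33)/6 = 40.1667
Σ(z_t−z̄)(z_{t+1}−z̄) = (60.3611) + (26.1944) + (-12.1389) + (29.0278) + (65.6944) = 169.1389
Denominator Σ(z_t−z̄)² = 284.8333
r_1 = 169.1389 / 284.8333 = 0.594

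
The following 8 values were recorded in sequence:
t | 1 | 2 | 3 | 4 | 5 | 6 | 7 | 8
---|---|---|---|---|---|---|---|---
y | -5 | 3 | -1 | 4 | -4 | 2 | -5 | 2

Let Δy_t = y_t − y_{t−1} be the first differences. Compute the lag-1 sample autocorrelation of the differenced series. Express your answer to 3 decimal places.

-0.757

First differences Δy: 8, -4, 5, -8, 6, -7, 7
Mean of differences = 1.0000
Numerator Σ(Δy_t−Δȳ)(Δy_{t+1}−Δȳ) = -224.0000
Denominator Σ(Δy_t−Δȳ)² = 296.0000
r_1(Δy) = -224.0000 / 296.0000 = -0.757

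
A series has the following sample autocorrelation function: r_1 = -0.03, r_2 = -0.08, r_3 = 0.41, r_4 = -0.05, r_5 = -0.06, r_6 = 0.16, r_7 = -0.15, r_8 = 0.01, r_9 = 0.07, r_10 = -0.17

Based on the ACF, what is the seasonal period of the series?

3

The largest autocorrelation is r_3 = 0.41, with a weaker echo at lag 6 (0.16); the remaining lags stay at or below 0.07.
The dominant spike at lag 3 indicates a seasonal period of 3.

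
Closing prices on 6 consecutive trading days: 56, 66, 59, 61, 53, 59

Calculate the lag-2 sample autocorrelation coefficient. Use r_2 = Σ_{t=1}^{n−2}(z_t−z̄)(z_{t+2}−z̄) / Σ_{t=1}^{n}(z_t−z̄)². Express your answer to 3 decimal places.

Mean z̄ = (56 + 66 + 59 + 61 + 53 + 59)/6 = 59.0000
Deviations from mean: -3.0000, 7.0000, 0.0000, 2.0000, -6.0000, 0.0000
Σ(z_t−z̄)(z_{t+2}−z̄) = (0.0000) + (14.0000) + (0.0000) + (0.0000) = 14.0000
Denominator Σ(z_t−z̄)² = 98.0000
r_2 = 14.0000 / 98.0000 = 0.143

0.143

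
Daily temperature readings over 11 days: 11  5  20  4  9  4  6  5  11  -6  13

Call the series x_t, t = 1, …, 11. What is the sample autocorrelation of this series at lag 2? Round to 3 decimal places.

Mean x̄ = (11 + 5 + 20 + 4 + 9 + 4 + 6 + 5 + 11 − 6 + 13)/11 = 7.4545
Numerator Σ_{t=1}^{9}(x_t−x̄)(x_{t+2}−x̄) = 138.0413
Denominator Σ(x_t−x̄)² = 434.7273
r_2 = 138.0413 / 434.7273 = 0.318

0.318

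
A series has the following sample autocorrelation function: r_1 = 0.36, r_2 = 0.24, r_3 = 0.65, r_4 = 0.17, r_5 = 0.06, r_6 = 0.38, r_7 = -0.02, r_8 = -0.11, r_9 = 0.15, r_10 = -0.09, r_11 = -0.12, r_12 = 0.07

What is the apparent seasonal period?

3

The largest autocorrelation is r_3 = 0.65, with a weaker echo at lag 6 (0.38); the remaining lags stay at or below 0.36. The elevated value at lag 1 (0.36), dropping to 0.24 at lag 2, reflects decaying short-term dependence rather than seasonality.
The dominant spike at lag 3 indicates a seasonal period of 3.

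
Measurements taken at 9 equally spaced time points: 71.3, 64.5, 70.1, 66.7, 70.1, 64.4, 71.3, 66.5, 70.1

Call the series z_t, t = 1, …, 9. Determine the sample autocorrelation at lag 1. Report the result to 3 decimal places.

Mean z̄ = (71.3 + 64.5 + 70.1 + 66.7 + 70.1 + 64.4 + 71.3 + 66.5 + 70.1)/9 = 68.3333
Numerator Σ_{t=1}^{8}(z_t−z̄)(z_{t+1}−z̄) = -51.2111
Denominator Σ(z_t−z̄)² = 63.1600
r_1 = -51.2111 / 63.1600 = -0.811

-0.811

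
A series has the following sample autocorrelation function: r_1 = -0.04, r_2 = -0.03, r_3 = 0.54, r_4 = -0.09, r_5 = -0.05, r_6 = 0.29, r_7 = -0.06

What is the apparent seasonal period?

3

The largest autocorrelation is r_3 = 0.54, with a weaker echo at lag 6 (0.29); the remaining lags stay at or below -0.03.
The dominant spike at lag 3 indicates a seasonal period of 3.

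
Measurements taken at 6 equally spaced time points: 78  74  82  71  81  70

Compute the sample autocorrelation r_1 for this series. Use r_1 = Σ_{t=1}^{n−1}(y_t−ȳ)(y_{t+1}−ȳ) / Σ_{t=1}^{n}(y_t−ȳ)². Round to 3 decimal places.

-0.777

Mean ȳ = (78 + 74 + 82 + 71 + 81 + 70)/6 = 76.0000
Deviations from mean: 2.0000, -2.0000, 6.0000, -5.0000, 5.0000, -6.0000
Σ(y_t−ȳ)(y_{t+1}−ȳ) = (-4.0000) + (-12.0000) + (-30.0000) + (-25.0000) + (-30.0000) = -101.0000
Denominator Σ(y_t−ȳ)² = 130.0000
r_1 = -101.0000 / 130.0000 = -0.777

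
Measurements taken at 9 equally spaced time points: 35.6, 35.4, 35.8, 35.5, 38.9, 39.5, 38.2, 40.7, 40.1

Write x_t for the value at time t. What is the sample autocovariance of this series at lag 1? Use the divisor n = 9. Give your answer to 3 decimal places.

2.499

Mean x̄ = (35.6 + 35.4 + 35.8 + 35.5 + 38.9 + 39.5 + 38.2 + 40.7 + 40.1)/9 = 37.7444
Σ_{t=1}^{8}(x_t−x̄)(x_{t+1}−x̄) = 22.4936
γ_1 = 22.4936 / 9 = 2.499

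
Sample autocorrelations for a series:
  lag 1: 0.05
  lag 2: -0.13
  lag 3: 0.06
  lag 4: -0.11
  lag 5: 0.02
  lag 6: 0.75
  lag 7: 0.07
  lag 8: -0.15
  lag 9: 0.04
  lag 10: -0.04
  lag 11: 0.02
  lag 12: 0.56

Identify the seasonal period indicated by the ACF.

The largest autocorrelation is r_6 = 0.75, with a weaker echo at lag 12 (0.56); the remaining lags stay at or below 0.07.
The dominant spike at lag 6 indicates a seasonal period of 6.

6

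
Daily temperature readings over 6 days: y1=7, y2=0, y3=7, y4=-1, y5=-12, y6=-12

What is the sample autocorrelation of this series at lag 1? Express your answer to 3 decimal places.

Mean ȳ = (7 + 0 + 7 − 1 − 12 − 12)/6 = -1.8333
Deviations from mean: 8.8333, 1.8333, 8.8333, 0.8333, -10.1667, -10.1667
Numerator Σ_{t=1}^{5}(y_t−ȳ)(y_{t+1}−ȳ) = 134.6389
Denominator Σ(y_t−ȳ)² = 366.8333
r_1 = 134.6389 / 366.8333 = 0.367

0.367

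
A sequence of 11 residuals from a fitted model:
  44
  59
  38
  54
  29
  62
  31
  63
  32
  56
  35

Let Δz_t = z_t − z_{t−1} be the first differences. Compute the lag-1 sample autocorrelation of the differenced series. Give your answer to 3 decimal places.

-0.931

First differences Δz: 15, -21, 16, -25, 33, -31, 32, -31, 24, -21
Mean of differences = -0.9000
Numerator Σ(Δz_t−Δz̄)(Δz_{t+1}−Δz̄) = -6134.5100
Denominator Σ(Δz_t−Δz̄)² = 6590.9000
r_1(Δz) = -6134.5100 / 6590.9000 = -0.931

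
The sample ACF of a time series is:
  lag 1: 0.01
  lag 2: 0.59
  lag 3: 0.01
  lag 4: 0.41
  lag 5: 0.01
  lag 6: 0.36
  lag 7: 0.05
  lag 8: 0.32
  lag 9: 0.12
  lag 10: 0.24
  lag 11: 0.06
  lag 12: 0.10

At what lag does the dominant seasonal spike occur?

The largest autocorrelation is r_2 = 0.59, with weaker echoes at lags 4 (0.41), 6 (0.36), 8 (0.32) and 10 (0.24); the remaining lags stay at or below 0.12.
The dominant spike at lag 2 indicates a seasonal period of 2.

2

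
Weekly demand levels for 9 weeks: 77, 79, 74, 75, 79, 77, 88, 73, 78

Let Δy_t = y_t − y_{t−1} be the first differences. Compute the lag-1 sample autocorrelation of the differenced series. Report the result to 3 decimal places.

First differences Δy: 2, -5, 1, 4, -2, 11, -15, 5
Mean of differences = 0.1250
Numerator Σ(Δy_t−Δȳ)(Δy_{t+1}−Δȳ) = -280.2656
Denominator Σ(Δy_t−Δȳ)² = 420.8750
r_1(Δy) = -280.2656 / 420.8750 = -0.666

-0.666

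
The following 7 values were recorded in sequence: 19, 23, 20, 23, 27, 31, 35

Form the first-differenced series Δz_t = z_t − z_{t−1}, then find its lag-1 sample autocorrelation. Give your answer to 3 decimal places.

-0.138

First differences Δz: 4, -3, 3, 4, 4, 4
Mean of differences = 2.6667
Numerator Σ(Δz_t−Δz̄)(Δz_{t+1}−Δz̄) = -5.4444
Denominator Σ(Δz_t−Δz̄)² = 39.3333
r_1(Δz) = -5.4444 / 39.3333 = -0.138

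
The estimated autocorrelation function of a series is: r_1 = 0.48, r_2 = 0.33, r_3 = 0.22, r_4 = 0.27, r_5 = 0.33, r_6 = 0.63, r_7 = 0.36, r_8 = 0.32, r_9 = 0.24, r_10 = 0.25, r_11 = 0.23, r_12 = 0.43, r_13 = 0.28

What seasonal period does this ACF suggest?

6

The largest autocorrelation is r_6 = 0.63; the remaining lags stay at or below 0.48. The elevated value at lag 1 (0.48), dropping to 0.33 at lag 2, reflects decaying short-term dependence rather than seasonality.
The dominant spike at lag 6 indicates a seasonal period of 6.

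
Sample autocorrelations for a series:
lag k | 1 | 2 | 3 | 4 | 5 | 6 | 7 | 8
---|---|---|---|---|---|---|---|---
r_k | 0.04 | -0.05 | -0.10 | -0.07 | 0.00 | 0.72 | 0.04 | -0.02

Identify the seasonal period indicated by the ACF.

6

The largest autocorrelation is r_6 = 0.72; the remaining lags stay at or below 0.04.
The dominant spike at lag 6 indicates a seasonal period of 6.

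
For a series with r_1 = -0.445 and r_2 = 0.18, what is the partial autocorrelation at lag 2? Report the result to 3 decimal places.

φ_{22} = (r_2 − r_1²) / (1 − r_1²)
r_1² = (-0.445)² = 0.198025
Numerator = 0.18 − 0.1980 = -0.0180; denominator = 1 − 0.1980 = 0.8020
φ_{22} = -0.0180 / 0.8020 = -0.022

-0.022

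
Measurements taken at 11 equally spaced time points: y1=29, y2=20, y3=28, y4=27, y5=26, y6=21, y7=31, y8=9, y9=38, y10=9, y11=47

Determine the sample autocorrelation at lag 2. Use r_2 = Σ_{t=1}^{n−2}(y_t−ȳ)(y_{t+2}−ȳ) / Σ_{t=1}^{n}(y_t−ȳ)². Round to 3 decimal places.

0.539

Mean ȳ = (29 + 20 + 28 + 27 + 26 + 21 + 31 + 9 + 38 + 9 + 47)/11 = 25.9091
Numerator Σ_{t=1}^{9}(y_t−ȳ)(y_{t+2}−ȳ) = 680.8017
Denominator Σ(y_t−ȳ)² = 1262.9091
r_2 = 680.8017 / 1262.9091 = 0.539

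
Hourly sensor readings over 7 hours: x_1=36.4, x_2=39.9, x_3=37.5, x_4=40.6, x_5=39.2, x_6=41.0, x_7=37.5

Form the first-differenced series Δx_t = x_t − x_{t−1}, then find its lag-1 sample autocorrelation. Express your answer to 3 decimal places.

-0.652

First differences Δx: 3.5, -2.4, 3.1, -1.4, 1.8, -3.5
Mean of differences = 0.1833
Numerator Σ(Δx_t−Δx̄)(Δx_{t+1}−Δx̄) = -29.2353
Denominator Σ(Δx_t−Δx̄)² = 44.8683
r_1(Δx) = -29.2353 / 44.8683 = -0.652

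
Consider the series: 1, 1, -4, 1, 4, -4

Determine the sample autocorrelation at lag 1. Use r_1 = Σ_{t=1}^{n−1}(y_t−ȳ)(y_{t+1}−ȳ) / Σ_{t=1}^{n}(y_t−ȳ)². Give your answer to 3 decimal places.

Mean ȳ = (1 + 1 − 4 + 1 + 4 − 4)/6 = -0.1667
Σ(y_t−ȳ)(y_{t+1}−ȳ) = (1.3611) + (-4.4722) + (-4.4722) + (4.8611) + (-15.9722) = -18.6944
Denominator Σ(y_t−ȳ)² = 50.8333
r_1 = -18.6944 / 50.8333 = -0.368

-0.368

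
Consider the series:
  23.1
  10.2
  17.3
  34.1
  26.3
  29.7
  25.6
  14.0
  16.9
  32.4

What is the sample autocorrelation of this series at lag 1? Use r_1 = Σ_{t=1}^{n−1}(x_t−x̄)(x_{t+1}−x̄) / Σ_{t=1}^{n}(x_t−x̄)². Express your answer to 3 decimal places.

Mean x̄ = (23.1 + 10.2 + 17.3 + 34.1 + 26.3 + 29.7 + 25.6 + 14.0 + 16.9 + 32.4)/10 = 22.9600
Numerator Σ_{t=1}^{9}(x_t−x̄)(x_{t+1}−x̄) = 58.3324
Denominator Σ(x_t−x̄)² = 588.6440
r_1 = 58.3324 / 588.6440 = 0.099

0.099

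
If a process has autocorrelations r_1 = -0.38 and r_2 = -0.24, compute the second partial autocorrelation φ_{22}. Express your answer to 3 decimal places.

-0.449

φ_{22} = (r_2 − r_1²) / (1 − r_1²)
r_1² = (-0.38)² = 0.1444
Numerator = -0.24 − 0.1444 = -0.3844; denominator = 1 − 0.1444 = 0.8556
φ_{22} = -0.3844 / 0.8556 = -0.449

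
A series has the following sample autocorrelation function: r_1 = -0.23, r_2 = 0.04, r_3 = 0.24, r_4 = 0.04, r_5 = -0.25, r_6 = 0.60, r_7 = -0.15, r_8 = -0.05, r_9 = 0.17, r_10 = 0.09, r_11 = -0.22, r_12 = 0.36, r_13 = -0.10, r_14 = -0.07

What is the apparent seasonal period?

The largest autocorrelation is r_6 = 0.60, with a weaker echo at lag 12 (0.36); the remaining lags stay at or below 0.24.
The dominant spike at lag 6 indicates a seasonal period of 6.

6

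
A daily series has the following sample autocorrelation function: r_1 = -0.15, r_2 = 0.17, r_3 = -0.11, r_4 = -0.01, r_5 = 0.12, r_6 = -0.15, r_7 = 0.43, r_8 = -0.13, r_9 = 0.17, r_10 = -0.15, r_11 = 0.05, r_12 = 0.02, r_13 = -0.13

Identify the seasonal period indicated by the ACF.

The largest autocorrelation is r_7 = 0.43; the remaining lags stay at or below 0.17.
The dominant spike at lag 7 indicates a seasonal period of 7.

7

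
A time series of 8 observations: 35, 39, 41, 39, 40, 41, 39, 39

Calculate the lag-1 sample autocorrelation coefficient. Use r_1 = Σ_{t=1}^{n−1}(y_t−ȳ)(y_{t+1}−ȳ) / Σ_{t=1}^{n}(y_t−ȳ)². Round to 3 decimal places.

0.055

Mean ȳ = (35 + 39 + 41 + 39 + 40 + 41 + 39 + 39)/8 = 39.1250
Deviations from mean: -4.1250, -0.1250, 1.8750, -0.1250, 0.8750, 1.8750, -0.1250, -0.1250
Σ(y_t−ȳ)(y_{t+1}−ȳ) = (0.5156) + (-0.2344) + (-0.2344) + (-0.1094) + (1.6406) + (-0.2344) + (0.0156) = 1.3594
Denominator Σ(y_t−ȳ)² = 24.8750
r_1 = 1.3594 / 24.8750 = 0.055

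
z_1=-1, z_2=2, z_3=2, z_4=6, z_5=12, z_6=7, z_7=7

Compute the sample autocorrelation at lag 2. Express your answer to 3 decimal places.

Mean z̄ = (-1 + 2 + 2 + 6 + 12 + 7 + 7)/7 = 5.0000
Deviations from mean: -6.0000, -3.0000, -3.0000, 1.0000, 7.0000, 2.0000, 2.0000
Σ(z_t−z̄)(z_{t+2}−z̄) = (18.0000) + (-3.0000) + (-21.0000) + (2.0000) + (14.0000) = 10.0000
Denominator Σ(z_t−z̄)² = 112.0000
r_2 = 10.0000 / 112.0000 = 0.089

0.089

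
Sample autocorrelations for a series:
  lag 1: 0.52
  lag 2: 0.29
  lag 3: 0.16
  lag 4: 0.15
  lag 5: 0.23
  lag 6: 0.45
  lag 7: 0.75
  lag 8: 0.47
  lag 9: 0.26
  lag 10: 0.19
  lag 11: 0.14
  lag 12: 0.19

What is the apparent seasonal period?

The largest autocorrelation is r_7 = 0.75; the remaining lags stay at or below 0.52. The elevated value at lag 1 (0.52), dropping to 0.29 at lag 2, reflects decaying short-term dependence rather than seasonality.
The dominant spike at lag 7 indicates a seasonal period of 7.

7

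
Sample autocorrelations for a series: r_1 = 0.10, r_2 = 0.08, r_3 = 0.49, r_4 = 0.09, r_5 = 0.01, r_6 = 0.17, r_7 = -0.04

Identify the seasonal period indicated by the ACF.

The largest autocorrelation is r_3 = 0.49, with a weaker echo at lag 6 (0.17); the remaining lags stay at or below 0.10.
The dominant spike at lag 3 indicates a seasonal period of 3.

3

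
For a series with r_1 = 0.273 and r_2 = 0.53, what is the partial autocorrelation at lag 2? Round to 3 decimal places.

φ_{22} = (r_2 − r_1²) / (1 − r_1²)
r_1² = (0.273)² = 0.074529
Numerator = 0.53 − 0.0745 = 0.4555; denominator = 1 − 0.0745 = 0.9255
φ_{22} = 0.4555 / 0.9255 = 0.492

0.492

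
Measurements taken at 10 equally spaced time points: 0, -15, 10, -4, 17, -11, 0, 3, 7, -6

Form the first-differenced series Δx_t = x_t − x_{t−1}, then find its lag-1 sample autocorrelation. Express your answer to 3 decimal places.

-0.739

First differences Δx: -15, 25, -14, 21, -28, 11, 3, 4, -13
Mean of differences = -0.6667
Numerator Σ(Δx_t−Δx̄)(Δx_{t+1}−Δx̄) = -1907.7778
Denominator Σ(Δx_t−Δx̄)² = 2582.0000
r_1(Δx) = -1907.7778 / 2582.0000 = -0.739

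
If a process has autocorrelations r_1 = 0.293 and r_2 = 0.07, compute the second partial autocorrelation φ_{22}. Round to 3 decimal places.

-0.017

φ_{22} = (r_2 − r_1²) / (1 − r_1²)
r_1² = (0.293)² = 0.085849
Numerator = 0.07 − 0.0858 = -0.0158; denominator = 1 − 0.0858 = 0.9142
φ_{22} = -0.0158 / 0.9142 = -0.017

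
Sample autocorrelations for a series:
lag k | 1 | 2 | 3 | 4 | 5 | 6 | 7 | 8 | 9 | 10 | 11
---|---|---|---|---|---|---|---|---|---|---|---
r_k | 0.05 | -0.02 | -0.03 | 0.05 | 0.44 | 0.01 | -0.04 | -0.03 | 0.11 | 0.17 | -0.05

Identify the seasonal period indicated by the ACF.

The largest autocorrelation is r_5 = 0.44, with a weaker echo at lag 10 (0.17); the remaining lags stay at or below 0.11.
The dominant spike at lag 5 indicates a seasonal period of 5.

5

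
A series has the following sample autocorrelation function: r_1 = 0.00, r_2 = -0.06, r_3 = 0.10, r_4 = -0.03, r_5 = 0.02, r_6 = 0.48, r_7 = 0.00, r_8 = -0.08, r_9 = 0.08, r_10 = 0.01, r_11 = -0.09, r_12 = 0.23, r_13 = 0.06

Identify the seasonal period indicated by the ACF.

6

The largest autocorrelation is r_6 = 0.48, with a weaker echo at lag 12 (0.23); the remaining lags stay at or below 0.10.
The dominant spike at lag 6 indicates a seasonal period of 6.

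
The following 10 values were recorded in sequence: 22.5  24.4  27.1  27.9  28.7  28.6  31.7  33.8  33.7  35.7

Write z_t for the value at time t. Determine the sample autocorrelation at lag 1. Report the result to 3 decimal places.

0.642

Mean z̄ = (22.5 + 24.4 + 27.1 + 27.9 + 28.7 + 28.6 + 31.7 + 33.8 + 33.7 + 35.7)/10 = 29.4100
Numerator Σ_{t=1}^{9}(z_t−z̄)(z_{t+1}−z̄) = 105.3429
Denominator Σ(z_t−z̄)² = 164.1090
r_1 = 105.3429 / 164.1090 = 0.642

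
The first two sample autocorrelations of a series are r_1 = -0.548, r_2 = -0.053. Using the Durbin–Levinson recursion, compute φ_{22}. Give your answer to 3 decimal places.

-0.505

φ_{22} = (r_2 − r_1²) / (1 − r_1²)
r_1² = (-0.548)² = 0.300304
Numerator = -0.053 − 0.3003 = -0.3533; denominator = 1 − 0.3003 = 0.6997
φ_{22} = -0.3533 / 0.6997 = -0.505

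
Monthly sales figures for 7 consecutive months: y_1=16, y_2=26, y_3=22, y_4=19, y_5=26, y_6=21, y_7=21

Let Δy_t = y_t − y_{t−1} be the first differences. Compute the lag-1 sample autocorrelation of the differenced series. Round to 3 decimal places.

First differences Δy: 10, -4, -3, 7, -5, 0
Mean of differences = 0.8333
Numerator Σ(Δy_t−Δȳ)(Δy_{t+1}−Δȳ) = -80.5278
Denominator Σ(Δy_t−Δȳ)² = 194.8333
r_1(Δy) = -80.5278 / 194.8333 = -0.413

-0.413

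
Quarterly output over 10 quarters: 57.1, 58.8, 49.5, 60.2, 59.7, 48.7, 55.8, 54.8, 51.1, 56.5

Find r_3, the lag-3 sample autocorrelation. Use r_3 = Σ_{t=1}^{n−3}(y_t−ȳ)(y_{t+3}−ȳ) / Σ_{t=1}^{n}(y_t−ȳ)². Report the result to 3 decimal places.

0.587

Mean ȳ = (57.1 + 58.8 + 49.5 + 60.2 + 59.7 + 48.7 + 55.8 + 54.8 + 51.1 + 56.5)/10 = 55.2200
Numerator Σ_{t=1}^{7}(y_t−ȳ)(y_{t+3}−ȳ) = 91.3068
Denominator Σ(y_t−ȳ)² = 155.5760
r_3 = 91.3068 / 155.5760 = 0.587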